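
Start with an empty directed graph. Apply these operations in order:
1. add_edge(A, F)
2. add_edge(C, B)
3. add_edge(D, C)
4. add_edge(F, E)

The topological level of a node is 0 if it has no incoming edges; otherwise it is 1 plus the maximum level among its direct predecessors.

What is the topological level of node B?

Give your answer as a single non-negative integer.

Answer: 2

Derivation:
Op 1: add_edge(A, F). Edges now: 1
Op 2: add_edge(C, B). Edges now: 2
Op 3: add_edge(D, C). Edges now: 3
Op 4: add_edge(F, E). Edges now: 4
Compute levels (Kahn BFS):
  sources (in-degree 0): A, D
  process A: level=0
    A->F: in-degree(F)=0, level(F)=1, enqueue
  process D: level=0
    D->C: in-degree(C)=0, level(C)=1, enqueue
  process F: level=1
    F->E: in-degree(E)=0, level(E)=2, enqueue
  process C: level=1
    C->B: in-degree(B)=0, level(B)=2, enqueue
  process E: level=2
  process B: level=2
All levels: A:0, B:2, C:1, D:0, E:2, F:1
level(B) = 2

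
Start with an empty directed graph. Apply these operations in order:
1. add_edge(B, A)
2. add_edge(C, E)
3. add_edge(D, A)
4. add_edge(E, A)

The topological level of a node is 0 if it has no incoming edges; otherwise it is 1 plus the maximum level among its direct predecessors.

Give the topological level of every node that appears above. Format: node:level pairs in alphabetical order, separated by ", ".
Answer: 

Answer: A:2, B:0, C:0, D:0, E:1

Derivation:
Op 1: add_edge(B, A). Edges now: 1
Op 2: add_edge(C, E). Edges now: 2
Op 3: add_edge(D, A). Edges now: 3
Op 4: add_edge(E, A). Edges now: 4
Compute levels (Kahn BFS):
  sources (in-degree 0): B, C, D
  process B: level=0
    B->A: in-degree(A)=2, level(A)>=1
  process C: level=0
    C->E: in-degree(E)=0, level(E)=1, enqueue
  process D: level=0
    D->A: in-degree(A)=1, level(A)>=1
  process E: level=1
    E->A: in-degree(A)=0, level(A)=2, enqueue
  process A: level=2
All levels: A:2, B:0, C:0, D:0, E:1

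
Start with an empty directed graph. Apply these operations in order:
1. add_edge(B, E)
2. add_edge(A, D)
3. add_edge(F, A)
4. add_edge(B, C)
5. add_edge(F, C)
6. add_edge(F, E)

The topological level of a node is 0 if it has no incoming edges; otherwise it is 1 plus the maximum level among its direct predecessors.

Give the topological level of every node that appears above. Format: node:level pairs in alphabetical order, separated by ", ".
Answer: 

Answer: A:1, B:0, C:1, D:2, E:1, F:0

Derivation:
Op 1: add_edge(B, E). Edges now: 1
Op 2: add_edge(A, D). Edges now: 2
Op 3: add_edge(F, A). Edges now: 3
Op 4: add_edge(B, C). Edges now: 4
Op 5: add_edge(F, C). Edges now: 5
Op 6: add_edge(F, E). Edges now: 6
Compute levels (Kahn BFS):
  sources (in-degree 0): B, F
  process B: level=0
    B->C: in-degree(C)=1, level(C)>=1
    B->E: in-degree(E)=1, level(E)>=1
  process F: level=0
    F->A: in-degree(A)=0, level(A)=1, enqueue
    F->C: in-degree(C)=0, level(C)=1, enqueue
    F->E: in-degree(E)=0, level(E)=1, enqueue
  process A: level=1
    A->D: in-degree(D)=0, level(D)=2, enqueue
  process C: level=1
  process E: level=1
  process D: level=2
All levels: A:1, B:0, C:1, D:2, E:1, F:0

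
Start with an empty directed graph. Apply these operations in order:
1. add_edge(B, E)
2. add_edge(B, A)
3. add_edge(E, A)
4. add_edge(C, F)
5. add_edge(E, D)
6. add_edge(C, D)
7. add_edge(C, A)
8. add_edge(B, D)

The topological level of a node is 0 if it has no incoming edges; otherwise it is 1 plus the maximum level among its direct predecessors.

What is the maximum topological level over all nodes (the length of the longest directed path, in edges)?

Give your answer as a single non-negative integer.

Answer: 2

Derivation:
Op 1: add_edge(B, E). Edges now: 1
Op 2: add_edge(B, A). Edges now: 2
Op 3: add_edge(E, A). Edges now: 3
Op 4: add_edge(C, F). Edges now: 4
Op 5: add_edge(E, D). Edges now: 5
Op 6: add_edge(C, D). Edges now: 6
Op 7: add_edge(C, A). Edges now: 7
Op 8: add_edge(B, D). Edges now: 8
Compute levels (Kahn BFS):
  sources (in-degree 0): B, C
  process B: level=0
    B->A: in-degree(A)=2, level(A)>=1
    B->D: in-degree(D)=2, level(D)>=1
    B->E: in-degree(E)=0, level(E)=1, enqueue
  process C: level=0
    C->A: in-degree(A)=1, level(A)>=1
    C->D: in-degree(D)=1, level(D)>=1
    C->F: in-degree(F)=0, level(F)=1, enqueue
  process E: level=1
    E->A: in-degree(A)=0, level(A)=2, enqueue
    E->D: in-degree(D)=0, level(D)=2, enqueue
  process F: level=1
  process A: level=2
  process D: level=2
All levels: A:2, B:0, C:0, D:2, E:1, F:1
max level = 2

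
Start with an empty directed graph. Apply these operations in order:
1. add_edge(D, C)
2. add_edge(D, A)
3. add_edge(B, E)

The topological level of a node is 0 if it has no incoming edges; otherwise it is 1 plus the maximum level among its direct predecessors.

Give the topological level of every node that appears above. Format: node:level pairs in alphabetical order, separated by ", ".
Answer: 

Op 1: add_edge(D, C). Edges now: 1
Op 2: add_edge(D, A). Edges now: 2
Op 3: add_edge(B, E). Edges now: 3
Compute levels (Kahn BFS):
  sources (in-degree 0): B, D
  process B: level=0
    B->E: in-degree(E)=0, level(E)=1, enqueue
  process D: level=0
    D->A: in-degree(A)=0, level(A)=1, enqueue
    D->C: in-degree(C)=0, level(C)=1, enqueue
  process E: level=1
  process A: level=1
  process C: level=1
All levels: A:1, B:0, C:1, D:0, E:1

Answer: A:1, B:0, C:1, D:0, E:1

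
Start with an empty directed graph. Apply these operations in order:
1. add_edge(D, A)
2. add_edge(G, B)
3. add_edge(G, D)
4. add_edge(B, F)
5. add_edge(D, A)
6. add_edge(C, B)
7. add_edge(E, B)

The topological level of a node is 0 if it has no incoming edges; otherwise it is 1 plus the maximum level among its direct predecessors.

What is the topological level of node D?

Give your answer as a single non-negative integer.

Answer: 1

Derivation:
Op 1: add_edge(D, A). Edges now: 1
Op 2: add_edge(G, B). Edges now: 2
Op 3: add_edge(G, D). Edges now: 3
Op 4: add_edge(B, F). Edges now: 4
Op 5: add_edge(D, A) (duplicate, no change). Edges now: 4
Op 6: add_edge(C, B). Edges now: 5
Op 7: add_edge(E, B). Edges now: 6
Compute levels (Kahn BFS):
  sources (in-degree 0): C, E, G
  process C: level=0
    C->B: in-degree(B)=2, level(B)>=1
  process E: level=0
    E->B: in-degree(B)=1, level(B)>=1
  process G: level=0
    G->B: in-degree(B)=0, level(B)=1, enqueue
    G->D: in-degree(D)=0, level(D)=1, enqueue
  process B: level=1
    B->F: in-degree(F)=0, level(F)=2, enqueue
  process D: level=1
    D->A: in-degree(A)=0, level(A)=2, enqueue
  process F: level=2
  process A: level=2
All levels: A:2, B:1, C:0, D:1, E:0, F:2, G:0
level(D) = 1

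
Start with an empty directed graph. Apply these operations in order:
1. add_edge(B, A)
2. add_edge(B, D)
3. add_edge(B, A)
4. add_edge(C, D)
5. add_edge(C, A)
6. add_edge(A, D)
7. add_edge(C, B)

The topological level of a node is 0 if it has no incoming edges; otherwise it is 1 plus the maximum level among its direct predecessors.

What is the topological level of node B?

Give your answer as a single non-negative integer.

Op 1: add_edge(B, A). Edges now: 1
Op 2: add_edge(B, D). Edges now: 2
Op 3: add_edge(B, A) (duplicate, no change). Edges now: 2
Op 4: add_edge(C, D). Edges now: 3
Op 5: add_edge(C, A). Edges now: 4
Op 6: add_edge(A, D). Edges now: 5
Op 7: add_edge(C, B). Edges now: 6
Compute levels (Kahn BFS):
  sources (in-degree 0): C
  process C: level=0
    C->A: in-degree(A)=1, level(A)>=1
    C->B: in-degree(B)=0, level(B)=1, enqueue
    C->D: in-degree(D)=2, level(D)>=1
  process B: level=1
    B->A: in-degree(A)=0, level(A)=2, enqueue
    B->D: in-degree(D)=1, level(D)>=2
  process A: level=2
    A->D: in-degree(D)=0, level(D)=3, enqueue
  process D: level=3
All levels: A:2, B:1, C:0, D:3
level(B) = 1

Answer: 1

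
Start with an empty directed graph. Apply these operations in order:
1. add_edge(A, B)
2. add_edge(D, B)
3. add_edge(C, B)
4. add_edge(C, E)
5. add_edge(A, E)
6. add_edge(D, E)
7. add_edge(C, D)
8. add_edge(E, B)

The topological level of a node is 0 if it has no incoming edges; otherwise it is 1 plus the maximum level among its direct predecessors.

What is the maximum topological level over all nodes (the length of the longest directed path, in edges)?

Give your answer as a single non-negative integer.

Op 1: add_edge(A, B). Edges now: 1
Op 2: add_edge(D, B). Edges now: 2
Op 3: add_edge(C, B). Edges now: 3
Op 4: add_edge(C, E). Edges now: 4
Op 5: add_edge(A, E). Edges now: 5
Op 6: add_edge(D, E). Edges now: 6
Op 7: add_edge(C, D). Edges now: 7
Op 8: add_edge(E, B). Edges now: 8
Compute levels (Kahn BFS):
  sources (in-degree 0): A, C
  process A: level=0
    A->B: in-degree(B)=3, level(B)>=1
    A->E: in-degree(E)=2, level(E)>=1
  process C: level=0
    C->B: in-degree(B)=2, level(B)>=1
    C->D: in-degree(D)=0, level(D)=1, enqueue
    C->E: in-degree(E)=1, level(E)>=1
  process D: level=1
    D->B: in-degree(B)=1, level(B)>=2
    D->E: in-degree(E)=0, level(E)=2, enqueue
  process E: level=2
    E->B: in-degree(B)=0, level(B)=3, enqueue
  process B: level=3
All levels: A:0, B:3, C:0, D:1, E:2
max level = 3

Answer: 3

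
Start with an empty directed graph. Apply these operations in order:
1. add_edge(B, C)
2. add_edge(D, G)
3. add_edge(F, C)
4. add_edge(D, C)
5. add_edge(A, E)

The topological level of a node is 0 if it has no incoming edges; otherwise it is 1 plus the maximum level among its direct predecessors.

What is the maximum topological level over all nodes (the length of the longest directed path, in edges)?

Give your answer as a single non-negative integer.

Op 1: add_edge(B, C). Edges now: 1
Op 2: add_edge(D, G). Edges now: 2
Op 3: add_edge(F, C). Edges now: 3
Op 4: add_edge(D, C). Edges now: 4
Op 5: add_edge(A, E). Edges now: 5
Compute levels (Kahn BFS):
  sources (in-degree 0): A, B, D, F
  process A: level=0
    A->E: in-degree(E)=0, level(E)=1, enqueue
  process B: level=0
    B->C: in-degree(C)=2, level(C)>=1
  process D: level=0
    D->C: in-degree(C)=1, level(C)>=1
    D->G: in-degree(G)=0, level(G)=1, enqueue
  process F: level=0
    F->C: in-degree(C)=0, level(C)=1, enqueue
  process E: level=1
  process G: level=1
  process C: level=1
All levels: A:0, B:0, C:1, D:0, E:1, F:0, G:1
max level = 1

Answer: 1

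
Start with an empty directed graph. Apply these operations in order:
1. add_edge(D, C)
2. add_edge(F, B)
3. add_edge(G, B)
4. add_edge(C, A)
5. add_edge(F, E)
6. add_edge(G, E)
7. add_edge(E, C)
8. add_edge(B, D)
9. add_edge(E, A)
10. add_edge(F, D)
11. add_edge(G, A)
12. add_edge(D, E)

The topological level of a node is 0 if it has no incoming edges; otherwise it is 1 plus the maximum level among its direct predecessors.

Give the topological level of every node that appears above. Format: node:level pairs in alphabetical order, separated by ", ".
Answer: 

Op 1: add_edge(D, C). Edges now: 1
Op 2: add_edge(F, B). Edges now: 2
Op 3: add_edge(G, B). Edges now: 3
Op 4: add_edge(C, A). Edges now: 4
Op 5: add_edge(F, E). Edges now: 5
Op 6: add_edge(G, E). Edges now: 6
Op 7: add_edge(E, C). Edges now: 7
Op 8: add_edge(B, D). Edges now: 8
Op 9: add_edge(E, A). Edges now: 9
Op 10: add_edge(F, D). Edges now: 10
Op 11: add_edge(G, A). Edges now: 11
Op 12: add_edge(D, E). Edges now: 12
Compute levels (Kahn BFS):
  sources (in-degree 0): F, G
  process F: level=0
    F->B: in-degree(B)=1, level(B)>=1
    F->D: in-degree(D)=1, level(D)>=1
    F->E: in-degree(E)=2, level(E)>=1
  process G: level=0
    G->A: in-degree(A)=2, level(A)>=1
    G->B: in-degree(B)=0, level(B)=1, enqueue
    G->E: in-degree(E)=1, level(E)>=1
  process B: level=1
    B->D: in-degree(D)=0, level(D)=2, enqueue
  process D: level=2
    D->C: in-degree(C)=1, level(C)>=3
    D->E: in-degree(E)=0, level(E)=3, enqueue
  process E: level=3
    E->A: in-degree(A)=1, level(A)>=4
    E->C: in-degree(C)=0, level(C)=4, enqueue
  process C: level=4
    C->A: in-degree(A)=0, level(A)=5, enqueue
  process A: level=5
All levels: A:5, B:1, C:4, D:2, E:3, F:0, G:0

Answer: A:5, B:1, C:4, D:2, E:3, F:0, G:0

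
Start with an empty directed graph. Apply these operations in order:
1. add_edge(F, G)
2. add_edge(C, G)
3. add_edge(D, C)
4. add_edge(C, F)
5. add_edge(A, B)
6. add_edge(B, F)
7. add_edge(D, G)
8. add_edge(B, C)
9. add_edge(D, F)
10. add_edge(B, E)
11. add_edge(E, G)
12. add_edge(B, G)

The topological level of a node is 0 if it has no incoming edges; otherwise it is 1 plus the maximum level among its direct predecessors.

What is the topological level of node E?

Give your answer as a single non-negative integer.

Op 1: add_edge(F, G). Edges now: 1
Op 2: add_edge(C, G). Edges now: 2
Op 3: add_edge(D, C). Edges now: 3
Op 4: add_edge(C, F). Edges now: 4
Op 5: add_edge(A, B). Edges now: 5
Op 6: add_edge(B, F). Edges now: 6
Op 7: add_edge(D, G). Edges now: 7
Op 8: add_edge(B, C). Edges now: 8
Op 9: add_edge(D, F). Edges now: 9
Op 10: add_edge(B, E). Edges now: 10
Op 11: add_edge(E, G). Edges now: 11
Op 12: add_edge(B, G). Edges now: 12
Compute levels (Kahn BFS):
  sources (in-degree 0): A, D
  process A: level=0
    A->B: in-degree(B)=0, level(B)=1, enqueue
  process D: level=0
    D->C: in-degree(C)=1, level(C)>=1
    D->F: in-degree(F)=2, level(F)>=1
    D->G: in-degree(G)=4, level(G)>=1
  process B: level=1
    B->C: in-degree(C)=0, level(C)=2, enqueue
    B->E: in-degree(E)=0, level(E)=2, enqueue
    B->F: in-degree(F)=1, level(F)>=2
    B->G: in-degree(G)=3, level(G)>=2
  process C: level=2
    C->F: in-degree(F)=0, level(F)=3, enqueue
    C->G: in-degree(G)=2, level(G)>=3
  process E: level=2
    E->G: in-degree(G)=1, level(G)>=3
  process F: level=3
    F->G: in-degree(G)=0, level(G)=4, enqueue
  process G: level=4
All levels: A:0, B:1, C:2, D:0, E:2, F:3, G:4
level(E) = 2

Answer: 2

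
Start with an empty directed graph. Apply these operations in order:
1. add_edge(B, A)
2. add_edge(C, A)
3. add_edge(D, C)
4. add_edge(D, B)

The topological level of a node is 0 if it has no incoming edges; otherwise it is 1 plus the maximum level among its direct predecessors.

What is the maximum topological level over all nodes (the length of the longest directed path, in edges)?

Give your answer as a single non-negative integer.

Op 1: add_edge(B, A). Edges now: 1
Op 2: add_edge(C, A). Edges now: 2
Op 3: add_edge(D, C). Edges now: 3
Op 4: add_edge(D, B). Edges now: 4
Compute levels (Kahn BFS):
  sources (in-degree 0): D
  process D: level=0
    D->B: in-degree(B)=0, level(B)=1, enqueue
    D->C: in-degree(C)=0, level(C)=1, enqueue
  process B: level=1
    B->A: in-degree(A)=1, level(A)>=2
  process C: level=1
    C->A: in-degree(A)=0, level(A)=2, enqueue
  process A: level=2
All levels: A:2, B:1, C:1, D:0
max level = 2

Answer: 2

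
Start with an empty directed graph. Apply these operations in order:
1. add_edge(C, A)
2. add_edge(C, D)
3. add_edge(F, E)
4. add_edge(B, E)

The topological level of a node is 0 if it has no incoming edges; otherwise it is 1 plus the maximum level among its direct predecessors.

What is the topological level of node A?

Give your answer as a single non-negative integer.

Op 1: add_edge(C, A). Edges now: 1
Op 2: add_edge(C, D). Edges now: 2
Op 3: add_edge(F, E). Edges now: 3
Op 4: add_edge(B, E). Edges now: 4
Compute levels (Kahn BFS):
  sources (in-degree 0): B, C, F
  process B: level=0
    B->E: in-degree(E)=1, level(E)>=1
  process C: level=0
    C->A: in-degree(A)=0, level(A)=1, enqueue
    C->D: in-degree(D)=0, level(D)=1, enqueue
  process F: level=0
    F->E: in-degree(E)=0, level(E)=1, enqueue
  process A: level=1
  process D: level=1
  process E: level=1
All levels: A:1, B:0, C:0, D:1, E:1, F:0
level(A) = 1

Answer: 1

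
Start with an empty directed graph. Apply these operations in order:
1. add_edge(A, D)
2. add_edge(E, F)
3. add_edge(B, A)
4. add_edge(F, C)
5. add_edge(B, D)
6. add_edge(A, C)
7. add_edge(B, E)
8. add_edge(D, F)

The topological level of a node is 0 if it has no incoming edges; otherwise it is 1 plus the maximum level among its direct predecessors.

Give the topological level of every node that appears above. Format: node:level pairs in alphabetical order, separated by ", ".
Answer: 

Op 1: add_edge(A, D). Edges now: 1
Op 2: add_edge(E, F). Edges now: 2
Op 3: add_edge(B, A). Edges now: 3
Op 4: add_edge(F, C). Edges now: 4
Op 5: add_edge(B, D). Edges now: 5
Op 6: add_edge(A, C). Edges now: 6
Op 7: add_edge(B, E). Edges now: 7
Op 8: add_edge(D, F). Edges now: 8
Compute levels (Kahn BFS):
  sources (in-degree 0): B
  process B: level=0
    B->A: in-degree(A)=0, level(A)=1, enqueue
    B->D: in-degree(D)=1, level(D)>=1
    B->E: in-degree(E)=0, level(E)=1, enqueue
  process A: level=1
    A->C: in-degree(C)=1, level(C)>=2
    A->D: in-degree(D)=0, level(D)=2, enqueue
  process E: level=1
    E->F: in-degree(F)=1, level(F)>=2
  process D: level=2
    D->F: in-degree(F)=0, level(F)=3, enqueue
  process F: level=3
    F->C: in-degree(C)=0, level(C)=4, enqueue
  process C: level=4
All levels: A:1, B:0, C:4, D:2, E:1, F:3

Answer: A:1, B:0, C:4, D:2, E:1, F:3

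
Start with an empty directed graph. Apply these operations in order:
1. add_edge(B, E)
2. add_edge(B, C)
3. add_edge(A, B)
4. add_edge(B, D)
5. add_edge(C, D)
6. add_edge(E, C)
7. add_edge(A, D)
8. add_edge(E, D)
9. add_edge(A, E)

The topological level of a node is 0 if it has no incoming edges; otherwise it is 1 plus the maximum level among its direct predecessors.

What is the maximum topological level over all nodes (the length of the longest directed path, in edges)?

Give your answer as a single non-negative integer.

Answer: 4

Derivation:
Op 1: add_edge(B, E). Edges now: 1
Op 2: add_edge(B, C). Edges now: 2
Op 3: add_edge(A, B). Edges now: 3
Op 4: add_edge(B, D). Edges now: 4
Op 5: add_edge(C, D). Edges now: 5
Op 6: add_edge(E, C). Edges now: 6
Op 7: add_edge(A, D). Edges now: 7
Op 8: add_edge(E, D). Edges now: 8
Op 9: add_edge(A, E). Edges now: 9
Compute levels (Kahn BFS):
  sources (in-degree 0): A
  process A: level=0
    A->B: in-degree(B)=0, level(B)=1, enqueue
    A->D: in-degree(D)=3, level(D)>=1
    A->E: in-degree(E)=1, level(E)>=1
  process B: level=1
    B->C: in-degree(C)=1, level(C)>=2
    B->D: in-degree(D)=2, level(D)>=2
    B->E: in-degree(E)=0, level(E)=2, enqueue
  process E: level=2
    E->C: in-degree(C)=0, level(C)=3, enqueue
    E->D: in-degree(D)=1, level(D)>=3
  process C: level=3
    C->D: in-degree(D)=0, level(D)=4, enqueue
  process D: level=4
All levels: A:0, B:1, C:3, D:4, E:2
max level = 4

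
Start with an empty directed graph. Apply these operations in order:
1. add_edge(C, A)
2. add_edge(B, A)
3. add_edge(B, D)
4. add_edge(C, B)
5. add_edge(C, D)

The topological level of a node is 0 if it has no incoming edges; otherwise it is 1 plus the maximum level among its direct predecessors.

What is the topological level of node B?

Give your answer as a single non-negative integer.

Op 1: add_edge(C, A). Edges now: 1
Op 2: add_edge(B, A). Edges now: 2
Op 3: add_edge(B, D). Edges now: 3
Op 4: add_edge(C, B). Edges now: 4
Op 5: add_edge(C, D). Edges now: 5
Compute levels (Kahn BFS):
  sources (in-degree 0): C
  process C: level=0
    C->A: in-degree(A)=1, level(A)>=1
    C->B: in-degree(B)=0, level(B)=1, enqueue
    C->D: in-degree(D)=1, level(D)>=1
  process B: level=1
    B->A: in-degree(A)=0, level(A)=2, enqueue
    B->D: in-degree(D)=0, level(D)=2, enqueue
  process A: level=2
  process D: level=2
All levels: A:2, B:1, C:0, D:2
level(B) = 1

Answer: 1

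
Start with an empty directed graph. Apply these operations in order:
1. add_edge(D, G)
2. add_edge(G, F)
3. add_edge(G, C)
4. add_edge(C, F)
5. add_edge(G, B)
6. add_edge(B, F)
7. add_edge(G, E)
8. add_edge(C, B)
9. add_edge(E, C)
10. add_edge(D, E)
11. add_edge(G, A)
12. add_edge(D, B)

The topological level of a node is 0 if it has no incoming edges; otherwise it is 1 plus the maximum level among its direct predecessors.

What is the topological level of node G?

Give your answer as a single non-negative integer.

Op 1: add_edge(D, G). Edges now: 1
Op 2: add_edge(G, F). Edges now: 2
Op 3: add_edge(G, C). Edges now: 3
Op 4: add_edge(C, F). Edges now: 4
Op 5: add_edge(G, B). Edges now: 5
Op 6: add_edge(B, F). Edges now: 6
Op 7: add_edge(G, E). Edges now: 7
Op 8: add_edge(C, B). Edges now: 8
Op 9: add_edge(E, C). Edges now: 9
Op 10: add_edge(D, E). Edges now: 10
Op 11: add_edge(G, A). Edges now: 11
Op 12: add_edge(D, B). Edges now: 12
Compute levels (Kahn BFS):
  sources (in-degree 0): D
  process D: level=0
    D->B: in-degree(B)=2, level(B)>=1
    D->E: in-degree(E)=1, level(E)>=1
    D->G: in-degree(G)=0, level(G)=1, enqueue
  process G: level=1
    G->A: in-degree(A)=0, level(A)=2, enqueue
    G->B: in-degree(B)=1, level(B)>=2
    G->C: in-degree(C)=1, level(C)>=2
    G->E: in-degree(E)=0, level(E)=2, enqueue
    G->F: in-degree(F)=2, level(F)>=2
  process A: level=2
  process E: level=2
    E->C: in-degree(C)=0, level(C)=3, enqueue
  process C: level=3
    C->B: in-degree(B)=0, level(B)=4, enqueue
    C->F: in-degree(F)=1, level(F)>=4
  process B: level=4
    B->F: in-degree(F)=0, level(F)=5, enqueue
  process F: level=5
All levels: A:2, B:4, C:3, D:0, E:2, F:5, G:1
level(G) = 1

Answer: 1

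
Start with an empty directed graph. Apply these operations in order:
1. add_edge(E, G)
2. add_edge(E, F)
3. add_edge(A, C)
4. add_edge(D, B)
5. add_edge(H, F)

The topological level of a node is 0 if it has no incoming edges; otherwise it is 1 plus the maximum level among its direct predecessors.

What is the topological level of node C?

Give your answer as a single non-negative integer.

Op 1: add_edge(E, G). Edges now: 1
Op 2: add_edge(E, F). Edges now: 2
Op 3: add_edge(A, C). Edges now: 3
Op 4: add_edge(D, B). Edges now: 4
Op 5: add_edge(H, F). Edges now: 5
Compute levels (Kahn BFS):
  sources (in-degree 0): A, D, E, H
  process A: level=0
    A->C: in-degree(C)=0, level(C)=1, enqueue
  process D: level=0
    D->B: in-degree(B)=0, level(B)=1, enqueue
  process E: level=0
    E->F: in-degree(F)=1, level(F)>=1
    E->G: in-degree(G)=0, level(G)=1, enqueue
  process H: level=0
    H->F: in-degree(F)=0, level(F)=1, enqueue
  process C: level=1
  process B: level=1
  process G: level=1
  process F: level=1
All levels: A:0, B:1, C:1, D:0, E:0, F:1, G:1, H:0
level(C) = 1

Answer: 1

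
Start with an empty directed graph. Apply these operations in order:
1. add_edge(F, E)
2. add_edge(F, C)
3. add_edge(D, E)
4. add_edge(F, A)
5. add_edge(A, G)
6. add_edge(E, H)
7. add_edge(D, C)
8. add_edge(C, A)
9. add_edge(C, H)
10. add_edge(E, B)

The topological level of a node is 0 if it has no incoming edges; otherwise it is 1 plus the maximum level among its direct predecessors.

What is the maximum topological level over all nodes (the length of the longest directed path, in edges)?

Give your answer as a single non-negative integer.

Answer: 3

Derivation:
Op 1: add_edge(F, E). Edges now: 1
Op 2: add_edge(F, C). Edges now: 2
Op 3: add_edge(D, E). Edges now: 3
Op 4: add_edge(F, A). Edges now: 4
Op 5: add_edge(A, G). Edges now: 5
Op 6: add_edge(E, H). Edges now: 6
Op 7: add_edge(D, C). Edges now: 7
Op 8: add_edge(C, A). Edges now: 8
Op 9: add_edge(C, H). Edges now: 9
Op 10: add_edge(E, B). Edges now: 10
Compute levels (Kahn BFS):
  sources (in-degree 0): D, F
  process D: level=0
    D->C: in-degree(C)=1, level(C)>=1
    D->E: in-degree(E)=1, level(E)>=1
  process F: level=0
    F->A: in-degree(A)=1, level(A)>=1
    F->C: in-degree(C)=0, level(C)=1, enqueue
    F->E: in-degree(E)=0, level(E)=1, enqueue
  process C: level=1
    C->A: in-degree(A)=0, level(A)=2, enqueue
    C->H: in-degree(H)=1, level(H)>=2
  process E: level=1
    E->B: in-degree(B)=0, level(B)=2, enqueue
    E->H: in-degree(H)=0, level(H)=2, enqueue
  process A: level=2
    A->G: in-degree(G)=0, level(G)=3, enqueue
  process B: level=2
  process H: level=2
  process G: level=3
All levels: A:2, B:2, C:1, D:0, E:1, F:0, G:3, H:2
max level = 3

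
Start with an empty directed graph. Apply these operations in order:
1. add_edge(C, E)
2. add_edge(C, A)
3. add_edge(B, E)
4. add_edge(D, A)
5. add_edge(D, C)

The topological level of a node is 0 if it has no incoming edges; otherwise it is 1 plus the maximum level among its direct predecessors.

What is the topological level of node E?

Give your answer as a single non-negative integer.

Answer: 2

Derivation:
Op 1: add_edge(C, E). Edges now: 1
Op 2: add_edge(C, A). Edges now: 2
Op 3: add_edge(B, E). Edges now: 3
Op 4: add_edge(D, A). Edges now: 4
Op 5: add_edge(D, C). Edges now: 5
Compute levels (Kahn BFS):
  sources (in-degree 0): B, D
  process B: level=0
    B->E: in-degree(E)=1, level(E)>=1
  process D: level=0
    D->A: in-degree(A)=1, level(A)>=1
    D->C: in-degree(C)=0, level(C)=1, enqueue
  process C: level=1
    C->A: in-degree(A)=0, level(A)=2, enqueue
    C->E: in-degree(E)=0, level(E)=2, enqueue
  process A: level=2
  process E: level=2
All levels: A:2, B:0, C:1, D:0, E:2
level(E) = 2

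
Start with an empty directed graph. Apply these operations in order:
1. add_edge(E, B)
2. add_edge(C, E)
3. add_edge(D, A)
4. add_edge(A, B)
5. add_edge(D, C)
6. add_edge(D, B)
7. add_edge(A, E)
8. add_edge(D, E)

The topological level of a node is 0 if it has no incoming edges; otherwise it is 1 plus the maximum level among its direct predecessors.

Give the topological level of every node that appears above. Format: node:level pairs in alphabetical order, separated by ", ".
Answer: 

Op 1: add_edge(E, B). Edges now: 1
Op 2: add_edge(C, E). Edges now: 2
Op 3: add_edge(D, A). Edges now: 3
Op 4: add_edge(A, B). Edges now: 4
Op 5: add_edge(D, C). Edges now: 5
Op 6: add_edge(D, B). Edges now: 6
Op 7: add_edge(A, E). Edges now: 7
Op 8: add_edge(D, E). Edges now: 8
Compute levels (Kahn BFS):
  sources (in-degree 0): D
  process D: level=0
    D->A: in-degree(A)=0, level(A)=1, enqueue
    D->B: in-degree(B)=2, level(B)>=1
    D->C: in-degree(C)=0, level(C)=1, enqueue
    D->E: in-degree(E)=2, level(E)>=1
  process A: level=1
    A->B: in-degree(B)=1, level(B)>=2
    A->E: in-degree(E)=1, level(E)>=2
  process C: level=1
    C->E: in-degree(E)=0, level(E)=2, enqueue
  process E: level=2
    E->B: in-degree(B)=0, level(B)=3, enqueue
  process B: level=3
All levels: A:1, B:3, C:1, D:0, E:2

Answer: A:1, B:3, C:1, D:0, E:2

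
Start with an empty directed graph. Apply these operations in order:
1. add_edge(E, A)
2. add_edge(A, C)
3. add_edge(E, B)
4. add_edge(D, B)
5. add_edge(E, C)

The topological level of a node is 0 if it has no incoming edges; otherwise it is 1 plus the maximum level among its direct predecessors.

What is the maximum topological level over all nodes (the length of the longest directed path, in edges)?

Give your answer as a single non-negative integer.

Answer: 2

Derivation:
Op 1: add_edge(E, A). Edges now: 1
Op 2: add_edge(A, C). Edges now: 2
Op 3: add_edge(E, B). Edges now: 3
Op 4: add_edge(D, B). Edges now: 4
Op 5: add_edge(E, C). Edges now: 5
Compute levels (Kahn BFS):
  sources (in-degree 0): D, E
  process D: level=0
    D->B: in-degree(B)=1, level(B)>=1
  process E: level=0
    E->A: in-degree(A)=0, level(A)=1, enqueue
    E->B: in-degree(B)=0, level(B)=1, enqueue
    E->C: in-degree(C)=1, level(C)>=1
  process A: level=1
    A->C: in-degree(C)=0, level(C)=2, enqueue
  process B: level=1
  process C: level=2
All levels: A:1, B:1, C:2, D:0, E:0
max level = 2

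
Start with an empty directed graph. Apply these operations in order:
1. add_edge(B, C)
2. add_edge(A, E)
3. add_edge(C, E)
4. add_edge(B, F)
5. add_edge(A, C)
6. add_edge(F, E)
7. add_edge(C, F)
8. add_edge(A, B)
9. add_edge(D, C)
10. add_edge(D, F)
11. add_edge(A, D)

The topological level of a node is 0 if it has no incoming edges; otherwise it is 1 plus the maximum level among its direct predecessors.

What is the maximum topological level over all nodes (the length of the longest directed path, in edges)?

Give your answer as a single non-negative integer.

Op 1: add_edge(B, C). Edges now: 1
Op 2: add_edge(A, E). Edges now: 2
Op 3: add_edge(C, E). Edges now: 3
Op 4: add_edge(B, F). Edges now: 4
Op 5: add_edge(A, C). Edges now: 5
Op 6: add_edge(F, E). Edges now: 6
Op 7: add_edge(C, F). Edges now: 7
Op 8: add_edge(A, B). Edges now: 8
Op 9: add_edge(D, C). Edges now: 9
Op 10: add_edge(D, F). Edges now: 10
Op 11: add_edge(A, D). Edges now: 11
Compute levels (Kahn BFS):
  sources (in-degree 0): A
  process A: level=0
    A->B: in-degree(B)=0, level(B)=1, enqueue
    A->C: in-degree(C)=2, level(C)>=1
    A->D: in-degree(D)=0, level(D)=1, enqueue
    A->E: in-degree(E)=2, level(E)>=1
  process B: level=1
    B->C: in-degree(C)=1, level(C)>=2
    B->F: in-degree(F)=2, level(F)>=2
  process D: level=1
    D->C: in-degree(C)=0, level(C)=2, enqueue
    D->F: in-degree(F)=1, level(F)>=2
  process C: level=2
    C->E: in-degree(E)=1, level(E)>=3
    C->F: in-degree(F)=0, level(F)=3, enqueue
  process F: level=3
    F->E: in-degree(E)=0, level(E)=4, enqueue
  process E: level=4
All levels: A:0, B:1, C:2, D:1, E:4, F:3
max level = 4

Answer: 4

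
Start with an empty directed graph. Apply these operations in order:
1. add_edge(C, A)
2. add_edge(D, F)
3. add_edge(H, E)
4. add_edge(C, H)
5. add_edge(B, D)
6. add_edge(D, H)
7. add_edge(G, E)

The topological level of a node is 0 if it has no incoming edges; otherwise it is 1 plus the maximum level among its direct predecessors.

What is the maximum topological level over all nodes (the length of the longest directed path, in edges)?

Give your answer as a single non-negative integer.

Answer: 3

Derivation:
Op 1: add_edge(C, A). Edges now: 1
Op 2: add_edge(D, F). Edges now: 2
Op 3: add_edge(H, E). Edges now: 3
Op 4: add_edge(C, H). Edges now: 4
Op 5: add_edge(B, D). Edges now: 5
Op 6: add_edge(D, H). Edges now: 6
Op 7: add_edge(G, E). Edges now: 7
Compute levels (Kahn BFS):
  sources (in-degree 0): B, C, G
  process B: level=0
    B->D: in-degree(D)=0, level(D)=1, enqueue
  process C: level=0
    C->A: in-degree(A)=0, level(A)=1, enqueue
    C->H: in-degree(H)=1, level(H)>=1
  process G: level=0
    G->E: in-degree(E)=1, level(E)>=1
  process D: level=1
    D->F: in-degree(F)=0, level(F)=2, enqueue
    D->H: in-degree(H)=0, level(H)=2, enqueue
  process A: level=1
  process F: level=2
  process H: level=2
    H->E: in-degree(E)=0, level(E)=3, enqueue
  process E: level=3
All levels: A:1, B:0, C:0, D:1, E:3, F:2, G:0, H:2
max level = 3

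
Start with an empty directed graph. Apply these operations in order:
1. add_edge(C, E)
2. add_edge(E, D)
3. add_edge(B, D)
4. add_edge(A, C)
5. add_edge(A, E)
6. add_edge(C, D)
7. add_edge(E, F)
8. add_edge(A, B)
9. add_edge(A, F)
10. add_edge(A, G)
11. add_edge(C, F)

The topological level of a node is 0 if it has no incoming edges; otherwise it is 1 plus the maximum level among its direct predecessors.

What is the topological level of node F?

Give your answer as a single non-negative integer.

Op 1: add_edge(C, E). Edges now: 1
Op 2: add_edge(E, D). Edges now: 2
Op 3: add_edge(B, D). Edges now: 3
Op 4: add_edge(A, C). Edges now: 4
Op 5: add_edge(A, E). Edges now: 5
Op 6: add_edge(C, D). Edges now: 6
Op 7: add_edge(E, F). Edges now: 7
Op 8: add_edge(A, B). Edges now: 8
Op 9: add_edge(A, F). Edges now: 9
Op 10: add_edge(A, G). Edges now: 10
Op 11: add_edge(C, F). Edges now: 11
Compute levels (Kahn BFS):
  sources (in-degree 0): A
  process A: level=0
    A->B: in-degree(B)=0, level(B)=1, enqueue
    A->C: in-degree(C)=0, level(C)=1, enqueue
    A->E: in-degree(E)=1, level(E)>=1
    A->F: in-degree(F)=2, level(F)>=1
    A->G: in-degree(G)=0, level(G)=1, enqueue
  process B: level=1
    B->D: in-degree(D)=2, level(D)>=2
  process C: level=1
    C->D: in-degree(D)=1, level(D)>=2
    C->E: in-degree(E)=0, level(E)=2, enqueue
    C->F: in-degree(F)=1, level(F)>=2
  process G: level=1
  process E: level=2
    E->D: in-degree(D)=0, level(D)=3, enqueue
    E->F: in-degree(F)=0, level(F)=3, enqueue
  process D: level=3
  process F: level=3
All levels: A:0, B:1, C:1, D:3, E:2, F:3, G:1
level(F) = 3

Answer: 3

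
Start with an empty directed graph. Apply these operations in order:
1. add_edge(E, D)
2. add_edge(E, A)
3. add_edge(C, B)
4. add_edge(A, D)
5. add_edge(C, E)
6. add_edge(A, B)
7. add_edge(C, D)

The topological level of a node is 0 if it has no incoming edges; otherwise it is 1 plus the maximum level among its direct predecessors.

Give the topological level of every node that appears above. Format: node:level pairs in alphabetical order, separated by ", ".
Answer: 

Answer: A:2, B:3, C:0, D:3, E:1

Derivation:
Op 1: add_edge(E, D). Edges now: 1
Op 2: add_edge(E, A). Edges now: 2
Op 3: add_edge(C, B). Edges now: 3
Op 4: add_edge(A, D). Edges now: 4
Op 5: add_edge(C, E). Edges now: 5
Op 6: add_edge(A, B). Edges now: 6
Op 7: add_edge(C, D). Edges now: 7
Compute levels (Kahn BFS):
  sources (in-degree 0): C
  process C: level=0
    C->B: in-degree(B)=1, level(B)>=1
    C->D: in-degree(D)=2, level(D)>=1
    C->E: in-degree(E)=0, level(E)=1, enqueue
  process E: level=1
    E->A: in-degree(A)=0, level(A)=2, enqueue
    E->D: in-degree(D)=1, level(D)>=2
  process A: level=2
    A->B: in-degree(B)=0, level(B)=3, enqueue
    A->D: in-degree(D)=0, level(D)=3, enqueue
  process B: level=3
  process D: level=3
All levels: A:2, B:3, C:0, D:3, E:1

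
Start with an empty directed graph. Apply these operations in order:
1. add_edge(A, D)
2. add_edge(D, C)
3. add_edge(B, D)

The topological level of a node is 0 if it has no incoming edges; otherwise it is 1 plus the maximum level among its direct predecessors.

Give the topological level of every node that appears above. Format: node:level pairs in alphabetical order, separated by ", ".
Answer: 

Answer: A:0, B:0, C:2, D:1

Derivation:
Op 1: add_edge(A, D). Edges now: 1
Op 2: add_edge(D, C). Edges now: 2
Op 3: add_edge(B, D). Edges now: 3
Compute levels (Kahn BFS):
  sources (in-degree 0): A, B
  process A: level=0
    A->D: in-degree(D)=1, level(D)>=1
  process B: level=0
    B->D: in-degree(D)=0, level(D)=1, enqueue
  process D: level=1
    D->C: in-degree(C)=0, level(C)=2, enqueue
  process C: level=2
All levels: A:0, B:0, C:2, D:1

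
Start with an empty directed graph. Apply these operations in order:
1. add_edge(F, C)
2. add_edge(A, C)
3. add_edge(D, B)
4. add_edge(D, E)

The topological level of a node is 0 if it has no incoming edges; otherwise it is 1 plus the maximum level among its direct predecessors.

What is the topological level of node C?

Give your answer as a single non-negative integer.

Op 1: add_edge(F, C). Edges now: 1
Op 2: add_edge(A, C). Edges now: 2
Op 3: add_edge(D, B). Edges now: 3
Op 4: add_edge(D, E). Edges now: 4
Compute levels (Kahn BFS):
  sources (in-degree 0): A, D, F
  process A: level=0
    A->C: in-degree(C)=1, level(C)>=1
  process D: level=0
    D->B: in-degree(B)=0, level(B)=1, enqueue
    D->E: in-degree(E)=0, level(E)=1, enqueue
  process F: level=0
    F->C: in-degree(C)=0, level(C)=1, enqueue
  process B: level=1
  process E: level=1
  process C: level=1
All levels: A:0, B:1, C:1, D:0, E:1, F:0
level(C) = 1

Answer: 1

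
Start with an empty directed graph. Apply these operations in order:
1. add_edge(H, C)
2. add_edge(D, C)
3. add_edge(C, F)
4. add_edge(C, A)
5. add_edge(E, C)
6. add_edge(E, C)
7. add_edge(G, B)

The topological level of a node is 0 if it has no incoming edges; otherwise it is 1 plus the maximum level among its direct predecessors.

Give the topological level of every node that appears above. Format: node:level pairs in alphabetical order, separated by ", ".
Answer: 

Answer: A:2, B:1, C:1, D:0, E:0, F:2, G:0, H:0

Derivation:
Op 1: add_edge(H, C). Edges now: 1
Op 2: add_edge(D, C). Edges now: 2
Op 3: add_edge(C, F). Edges now: 3
Op 4: add_edge(C, A). Edges now: 4
Op 5: add_edge(E, C). Edges now: 5
Op 6: add_edge(E, C) (duplicate, no change). Edges now: 5
Op 7: add_edge(G, B). Edges now: 6
Compute levels (Kahn BFS):
  sources (in-degree 0): D, E, G, H
  process D: level=0
    D->C: in-degree(C)=2, level(C)>=1
  process E: level=0
    E->C: in-degree(C)=1, level(C)>=1
  process G: level=0
    G->B: in-degree(B)=0, level(B)=1, enqueue
  process H: level=0
    H->C: in-degree(C)=0, level(C)=1, enqueue
  process B: level=1
  process C: level=1
    C->A: in-degree(A)=0, level(A)=2, enqueue
    C->F: in-degree(F)=0, level(F)=2, enqueue
  process A: level=2
  process F: level=2
All levels: A:2, B:1, C:1, D:0, E:0, F:2, G:0, H:0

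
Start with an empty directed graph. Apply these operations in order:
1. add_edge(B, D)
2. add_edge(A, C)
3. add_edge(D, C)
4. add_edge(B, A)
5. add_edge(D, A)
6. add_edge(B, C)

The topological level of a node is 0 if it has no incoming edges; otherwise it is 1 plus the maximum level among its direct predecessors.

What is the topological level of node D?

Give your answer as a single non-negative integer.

Answer: 1

Derivation:
Op 1: add_edge(B, D). Edges now: 1
Op 2: add_edge(A, C). Edges now: 2
Op 3: add_edge(D, C). Edges now: 3
Op 4: add_edge(B, A). Edges now: 4
Op 5: add_edge(D, A). Edges now: 5
Op 6: add_edge(B, C). Edges now: 6
Compute levels (Kahn BFS):
  sources (in-degree 0): B
  process B: level=0
    B->A: in-degree(A)=1, level(A)>=1
    B->C: in-degree(C)=2, level(C)>=1
    B->D: in-degree(D)=0, level(D)=1, enqueue
  process D: level=1
    D->A: in-degree(A)=0, level(A)=2, enqueue
    D->C: in-degree(C)=1, level(C)>=2
  process A: level=2
    A->C: in-degree(C)=0, level(C)=3, enqueue
  process C: level=3
All levels: A:2, B:0, C:3, D:1
level(D) = 1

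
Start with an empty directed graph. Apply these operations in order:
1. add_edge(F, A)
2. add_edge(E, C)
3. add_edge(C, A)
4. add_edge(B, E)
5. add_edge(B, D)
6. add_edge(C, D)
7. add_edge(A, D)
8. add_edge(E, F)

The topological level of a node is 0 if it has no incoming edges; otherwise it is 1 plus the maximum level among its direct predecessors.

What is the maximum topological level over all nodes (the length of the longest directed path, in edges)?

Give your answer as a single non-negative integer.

Op 1: add_edge(F, A). Edges now: 1
Op 2: add_edge(E, C). Edges now: 2
Op 3: add_edge(C, A). Edges now: 3
Op 4: add_edge(B, E). Edges now: 4
Op 5: add_edge(B, D). Edges now: 5
Op 6: add_edge(C, D). Edges now: 6
Op 7: add_edge(A, D). Edges now: 7
Op 8: add_edge(E, F). Edges now: 8
Compute levels (Kahn BFS):
  sources (in-degree 0): B
  process B: level=0
    B->D: in-degree(D)=2, level(D)>=1
    B->E: in-degree(E)=0, level(E)=1, enqueue
  process E: level=1
    E->C: in-degree(C)=0, level(C)=2, enqueue
    E->F: in-degree(F)=0, level(F)=2, enqueue
  process C: level=2
    C->A: in-degree(A)=1, level(A)>=3
    C->D: in-degree(D)=1, level(D)>=3
  process F: level=2
    F->A: in-degree(A)=0, level(A)=3, enqueue
  process A: level=3
    A->D: in-degree(D)=0, level(D)=4, enqueue
  process D: level=4
All levels: A:3, B:0, C:2, D:4, E:1, F:2
max level = 4

Answer: 4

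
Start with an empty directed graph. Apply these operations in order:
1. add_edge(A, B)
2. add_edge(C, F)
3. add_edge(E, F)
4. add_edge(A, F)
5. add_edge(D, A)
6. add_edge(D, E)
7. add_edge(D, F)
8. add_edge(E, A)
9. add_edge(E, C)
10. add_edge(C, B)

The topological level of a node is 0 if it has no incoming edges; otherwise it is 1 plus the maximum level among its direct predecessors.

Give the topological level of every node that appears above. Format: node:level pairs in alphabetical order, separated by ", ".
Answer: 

Answer: A:2, B:3, C:2, D:0, E:1, F:3

Derivation:
Op 1: add_edge(A, B). Edges now: 1
Op 2: add_edge(C, F). Edges now: 2
Op 3: add_edge(E, F). Edges now: 3
Op 4: add_edge(A, F). Edges now: 4
Op 5: add_edge(D, A). Edges now: 5
Op 6: add_edge(D, E). Edges now: 6
Op 7: add_edge(D, F). Edges now: 7
Op 8: add_edge(E, A). Edges now: 8
Op 9: add_edge(E, C). Edges now: 9
Op 10: add_edge(C, B). Edges now: 10
Compute levels (Kahn BFS):
  sources (in-degree 0): D
  process D: level=0
    D->A: in-degree(A)=1, level(A)>=1
    D->E: in-degree(E)=0, level(E)=1, enqueue
    D->F: in-degree(F)=3, level(F)>=1
  process E: level=1
    E->A: in-degree(A)=0, level(A)=2, enqueue
    E->C: in-degree(C)=0, level(C)=2, enqueue
    E->F: in-degree(F)=2, level(F)>=2
  process A: level=2
    A->B: in-degree(B)=1, level(B)>=3
    A->F: in-degree(F)=1, level(F)>=3
  process C: level=2
    C->B: in-degree(B)=0, level(B)=3, enqueue
    C->F: in-degree(F)=0, level(F)=3, enqueue
  process B: level=3
  process F: level=3
All levels: A:2, B:3, C:2, D:0, E:1, F:3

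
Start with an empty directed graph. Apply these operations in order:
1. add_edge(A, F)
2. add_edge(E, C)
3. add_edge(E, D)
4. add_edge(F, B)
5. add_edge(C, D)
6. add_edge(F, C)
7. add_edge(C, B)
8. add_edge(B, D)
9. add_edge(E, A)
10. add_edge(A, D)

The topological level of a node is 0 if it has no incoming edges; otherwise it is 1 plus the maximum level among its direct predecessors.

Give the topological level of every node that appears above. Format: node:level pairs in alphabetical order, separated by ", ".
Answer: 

Answer: A:1, B:4, C:3, D:5, E:0, F:2

Derivation:
Op 1: add_edge(A, F). Edges now: 1
Op 2: add_edge(E, C). Edges now: 2
Op 3: add_edge(E, D). Edges now: 3
Op 4: add_edge(F, B). Edges now: 4
Op 5: add_edge(C, D). Edges now: 5
Op 6: add_edge(F, C). Edges now: 6
Op 7: add_edge(C, B). Edges now: 7
Op 8: add_edge(B, D). Edges now: 8
Op 9: add_edge(E, A). Edges now: 9
Op 10: add_edge(A, D). Edges now: 10
Compute levels (Kahn BFS):
  sources (in-degree 0): E
  process E: level=0
    E->A: in-degree(A)=0, level(A)=1, enqueue
    E->C: in-degree(C)=1, level(C)>=1
    E->D: in-degree(D)=3, level(D)>=1
  process A: level=1
    A->D: in-degree(D)=2, level(D)>=2
    A->F: in-degree(F)=0, level(F)=2, enqueue
  process F: level=2
    F->B: in-degree(B)=1, level(B)>=3
    F->C: in-degree(C)=0, level(C)=3, enqueue
  process C: level=3
    C->B: in-degree(B)=0, level(B)=4, enqueue
    C->D: in-degree(D)=1, level(D)>=4
  process B: level=4
    B->D: in-degree(D)=0, level(D)=5, enqueue
  process D: level=5
All levels: A:1, B:4, C:3, D:5, E:0, F:2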